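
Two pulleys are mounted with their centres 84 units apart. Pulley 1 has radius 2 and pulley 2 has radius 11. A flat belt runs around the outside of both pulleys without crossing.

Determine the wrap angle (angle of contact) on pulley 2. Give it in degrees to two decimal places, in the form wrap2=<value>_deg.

open belt: β = asin((r2−r1)/C) = asin(9/84) = 6.1506°
wrap1 = π − 2β = 167.6987°
wrap2 = π + 2β = 192.3013°

wrap2=192.30_deg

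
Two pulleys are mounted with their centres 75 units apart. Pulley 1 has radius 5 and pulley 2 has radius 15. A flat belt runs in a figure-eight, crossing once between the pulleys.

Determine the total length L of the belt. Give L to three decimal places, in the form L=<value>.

L=218.197

crossed belt: β = asin((r1+r2)/C) = asin(20/75) = 15.4660°
wrap1 = wrap2 = π + 2β = 210.9320°
tangent length = C·cosβ = 72.2842
L = (r1+r2)·wrap + 2·C·cosβ = 20·3.6815 + 2·72.2842 = 218.1975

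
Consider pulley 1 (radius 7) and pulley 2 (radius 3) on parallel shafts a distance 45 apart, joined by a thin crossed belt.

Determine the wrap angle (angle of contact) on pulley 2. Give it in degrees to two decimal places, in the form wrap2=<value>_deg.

wrap2=205.68_deg

crossed belt: β = asin((r1+r2)/C) = asin(10/45) = 12.8396°
wrap1 = wrap2 = π + 2β = 205.6792°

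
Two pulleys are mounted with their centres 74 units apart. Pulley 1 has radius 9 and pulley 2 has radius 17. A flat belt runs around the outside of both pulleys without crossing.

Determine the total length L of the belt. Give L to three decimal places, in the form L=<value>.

open belt: β = asin((r2−r1)/C) = asin(8/74) = 6.2063°
wrap1 = π − 2β = 167.5875°
wrap2 = π + 2β = 192.4125°
tangent length = C·cosβ = 73.5663
L = r1·wrap1 + r2·wrap2 + 2·C·cosβ = 9·2.9250 + 17·3.3582 + 2·73.5663 = 230.5471

L=230.547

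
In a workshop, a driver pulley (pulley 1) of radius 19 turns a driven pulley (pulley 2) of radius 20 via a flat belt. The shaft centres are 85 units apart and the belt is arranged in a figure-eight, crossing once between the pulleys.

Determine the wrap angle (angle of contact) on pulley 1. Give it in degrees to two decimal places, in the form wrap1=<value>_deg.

crossed belt: β = asin((r1+r2)/C) = asin(39/85) = 27.3112°
wrap1 = wrap2 = π + 2β = 234.6224°

wrap1=234.62_deg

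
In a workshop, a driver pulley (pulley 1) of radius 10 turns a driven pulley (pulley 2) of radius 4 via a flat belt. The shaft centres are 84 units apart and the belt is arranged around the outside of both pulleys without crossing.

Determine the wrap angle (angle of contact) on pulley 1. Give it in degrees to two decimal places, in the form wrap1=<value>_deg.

open belt: β = asin((r2−r1)/C) = asin(-6/84) = -4.0960°
wrap1 = π − 2β = 188.1921°
wrap2 = π + 2β = 171.8079°

wrap1=188.19_deg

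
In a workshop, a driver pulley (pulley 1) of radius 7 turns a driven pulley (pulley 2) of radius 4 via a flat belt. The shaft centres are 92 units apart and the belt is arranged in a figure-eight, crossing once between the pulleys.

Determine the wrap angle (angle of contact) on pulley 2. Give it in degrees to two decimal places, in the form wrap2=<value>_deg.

crossed belt: β = asin((r1+r2)/C) = asin(11/92) = 6.8670°
wrap1 = wrap2 = π + 2β = 193.7340°

wrap2=193.73_deg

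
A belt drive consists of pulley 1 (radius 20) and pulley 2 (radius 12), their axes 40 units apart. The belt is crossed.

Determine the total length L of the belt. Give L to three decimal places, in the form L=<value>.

crossed belt: β = asin((r1+r2)/C) = asin(32/40) = 53.1301°
wrap1 = wrap2 = π + 2β = 286.2602°
tangent length = C·cosβ = 24.0000
L = (r1+r2)·wrap + 2·C·cosβ = 32·4.9962 + 2·24.0000 = 207.8779

L=207.878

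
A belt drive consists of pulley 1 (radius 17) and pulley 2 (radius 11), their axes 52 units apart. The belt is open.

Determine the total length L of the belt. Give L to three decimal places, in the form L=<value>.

L=192.658

open belt: β = asin((r2−r1)/C) = asin(-6/52) = -6.6258°
wrap1 = π − 2β = 193.2516°
wrap2 = π + 2β = 166.7484°
tangent length = C·cosβ = 51.6527
L = r1·wrap1 + r2·wrap2 + 2·C·cosβ = 17·3.3729 + 11·2.9103 + 2·51.6527 = 192.6577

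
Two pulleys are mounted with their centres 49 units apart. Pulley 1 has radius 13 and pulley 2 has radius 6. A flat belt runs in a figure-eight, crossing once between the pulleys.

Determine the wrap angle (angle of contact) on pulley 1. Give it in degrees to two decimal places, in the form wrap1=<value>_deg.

wrap1=225.63_deg

crossed belt: β = asin((r1+r2)/C) = asin(19/49) = 22.8149°
wrap1 = wrap2 = π + 2β = 225.6298°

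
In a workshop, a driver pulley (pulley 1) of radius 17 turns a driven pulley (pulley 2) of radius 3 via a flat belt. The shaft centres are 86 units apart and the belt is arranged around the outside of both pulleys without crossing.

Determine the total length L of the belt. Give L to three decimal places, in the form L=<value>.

L=237.116

open belt: β = asin((r2−r1)/C) = asin(-14/86) = -9.3689°
wrap1 = π − 2β = 198.7378°
wrap2 = π + 2β = 161.2622°
tangent length = C·cosβ = 84.8528
L = r1·wrap1 + r2·wrap2 + 2·C·cosβ = 17·3.4686 + 3·2.8146 + 2·84.8528 = 237.1160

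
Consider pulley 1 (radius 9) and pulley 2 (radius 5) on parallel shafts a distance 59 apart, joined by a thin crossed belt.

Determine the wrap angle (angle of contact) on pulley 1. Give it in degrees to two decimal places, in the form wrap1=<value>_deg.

crossed belt: β = asin((r1+r2)/C) = asin(14/59) = 13.7265°
wrap1 = wrap2 = π + 2β = 207.4531°

wrap1=207.45_deg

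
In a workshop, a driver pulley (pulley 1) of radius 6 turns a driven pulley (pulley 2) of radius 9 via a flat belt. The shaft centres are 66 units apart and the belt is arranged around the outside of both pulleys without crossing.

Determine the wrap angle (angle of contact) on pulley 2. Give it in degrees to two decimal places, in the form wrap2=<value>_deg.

open belt: β = asin((r2−r1)/C) = asin(3/66) = 2.6053°
wrap1 = π − 2β = 174.7895°
wrap2 = π + 2β = 185.2105°

wrap2=185.21_deg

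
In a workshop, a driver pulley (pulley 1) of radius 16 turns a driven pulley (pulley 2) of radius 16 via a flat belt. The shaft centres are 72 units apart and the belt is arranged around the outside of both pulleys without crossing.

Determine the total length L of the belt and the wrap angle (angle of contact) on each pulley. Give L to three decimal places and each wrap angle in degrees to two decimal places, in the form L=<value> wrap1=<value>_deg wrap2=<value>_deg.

L=244.531 wrap1=180.00_deg wrap2=180.00_deg

open belt: β = asin((r2−r1)/C) = asin(0/72) = 0.0000°
wrap1 = π − 2β = 180.0000°
wrap2 = π + 2β = 180.0000°
tangent length = C·cosβ = 72.0000
L = r1·wrap1 + r2·wrap2 + 2·C·cosβ = 16·3.1416 + 16·3.1416 + 2·72.0000 = 244.5310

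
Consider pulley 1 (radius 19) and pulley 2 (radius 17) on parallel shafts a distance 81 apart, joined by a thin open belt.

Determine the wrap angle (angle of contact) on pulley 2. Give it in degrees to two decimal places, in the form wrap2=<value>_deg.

open belt: β = asin((r2−r1)/C) = asin(-2/81) = -1.4149°
wrap1 = π − 2β = 182.8297°
wrap2 = π + 2β = 177.1703°

wrap2=177.17_deg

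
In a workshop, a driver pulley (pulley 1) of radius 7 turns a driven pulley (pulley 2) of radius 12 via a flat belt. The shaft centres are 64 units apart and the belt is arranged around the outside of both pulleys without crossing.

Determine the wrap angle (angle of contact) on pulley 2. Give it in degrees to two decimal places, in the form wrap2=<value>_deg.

open belt: β = asin((r2−r1)/C) = asin(5/64) = 4.4808°
wrap1 = π − 2β = 171.0384°
wrap2 = π + 2β = 188.9616°

wrap2=188.96_deg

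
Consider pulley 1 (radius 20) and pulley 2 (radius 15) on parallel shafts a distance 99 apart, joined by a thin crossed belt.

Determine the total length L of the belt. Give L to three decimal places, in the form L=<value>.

L=320.463

crossed belt: β = asin((r1+r2)/C) = asin(35/99) = 20.7037°
wrap1 = wrap2 = π + 2β = 221.4074°
tangent length = C·cosβ = 92.6067
L = (r1+r2)·wrap + 2·C·cosβ = 35·3.8643 + 2·92.6067 = 320.4635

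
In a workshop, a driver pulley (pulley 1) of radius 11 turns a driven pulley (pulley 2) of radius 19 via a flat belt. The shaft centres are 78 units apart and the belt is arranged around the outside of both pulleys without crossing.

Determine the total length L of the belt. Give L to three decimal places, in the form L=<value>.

open belt: β = asin((r2−r1)/C) = asin(8/78) = 5.8868°
wrap1 = π − 2β = 168.2263°
wrap2 = π + 2β = 191.7737°
tangent length = C·cosβ = 77.5887
L = r1·wrap1 + r2·wrap2 + 2·C·cosβ = 11·2.9361 + 19·3.3471 + 2·77.5887 = 251.0690

L=251.069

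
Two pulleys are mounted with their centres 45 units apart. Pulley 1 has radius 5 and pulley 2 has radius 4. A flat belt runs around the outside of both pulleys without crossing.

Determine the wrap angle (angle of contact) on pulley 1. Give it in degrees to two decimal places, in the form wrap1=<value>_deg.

open belt: β = asin((r2−r1)/C) = asin(-1/45) = -1.2733°
wrap1 = π − 2β = 182.5467°
wrap2 = π + 2β = 177.4533°

wrap1=182.55_deg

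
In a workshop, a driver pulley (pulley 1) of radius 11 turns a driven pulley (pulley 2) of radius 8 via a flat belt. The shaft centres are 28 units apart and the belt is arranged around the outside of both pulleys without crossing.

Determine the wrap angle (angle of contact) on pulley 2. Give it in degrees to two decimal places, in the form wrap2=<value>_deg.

wrap2=167.70_deg

open belt: β = asin((r2−r1)/C) = asin(-3/28) = -6.1506°
wrap1 = π − 2β = 192.3013°
wrap2 = π + 2β = 167.6987°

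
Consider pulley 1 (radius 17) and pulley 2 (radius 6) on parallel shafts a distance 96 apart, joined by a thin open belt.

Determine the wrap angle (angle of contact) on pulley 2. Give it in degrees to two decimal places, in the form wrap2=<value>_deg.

wrap2=166.84_deg

open belt: β = asin((r2−r1)/C) = asin(-11/96) = -6.5796°
wrap1 = π − 2β = 193.1592°
wrap2 = π + 2β = 166.8408°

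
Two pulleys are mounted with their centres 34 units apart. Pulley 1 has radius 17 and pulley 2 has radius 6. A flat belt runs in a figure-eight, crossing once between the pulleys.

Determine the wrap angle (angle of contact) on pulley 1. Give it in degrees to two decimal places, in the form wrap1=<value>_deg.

crossed belt: β = asin((r1+r2)/C) = asin(23/34) = 42.5685°
wrap1 = wrap2 = π + 2β = 265.1369°

wrap1=265.14_deg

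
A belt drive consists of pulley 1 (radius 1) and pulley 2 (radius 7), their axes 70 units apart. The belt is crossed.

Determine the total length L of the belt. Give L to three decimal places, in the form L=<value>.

L=166.048

crossed belt: β = asin((r1+r2)/C) = asin(8/70) = 6.5624°
wrap1 = wrap2 = π + 2β = 193.1249°
tangent length = C·cosβ = 69.5414
L = (r1+r2)·wrap + 2·C·cosβ = 8·3.3707 + 2·69.5414 = 166.0480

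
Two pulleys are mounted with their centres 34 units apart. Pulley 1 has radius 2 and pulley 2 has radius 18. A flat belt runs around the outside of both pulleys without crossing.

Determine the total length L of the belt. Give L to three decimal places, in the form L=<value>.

L=138.510

open belt: β = asin((r2−r1)/C) = asin(16/34) = 28.0725°
wrap1 = π − 2β = 123.8550°
wrap2 = π + 2β = 236.1450°
tangent length = C·cosβ = 30.0000
L = r1·wrap1 + r2·wrap2 + 2·C·cosβ = 2·2.1617 + 18·4.1215 + 2·30.0000 = 138.5105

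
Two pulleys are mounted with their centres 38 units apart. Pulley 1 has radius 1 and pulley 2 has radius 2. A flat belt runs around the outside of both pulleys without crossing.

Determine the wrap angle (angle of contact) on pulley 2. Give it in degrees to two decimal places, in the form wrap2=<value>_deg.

open belt: β = asin((r2−r1)/C) = asin(1/38) = 1.5080°
wrap1 = π − 2β = 176.9841°
wrap2 = π + 2β = 183.0159°

wrap2=183.02_deg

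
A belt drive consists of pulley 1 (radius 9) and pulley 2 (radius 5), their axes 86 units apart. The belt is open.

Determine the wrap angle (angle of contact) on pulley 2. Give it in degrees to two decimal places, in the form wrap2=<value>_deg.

wrap2=174.67_deg

open belt: β = asin((r2−r1)/C) = asin(-4/86) = -2.6659°
wrap1 = π − 2β = 185.3318°
wrap2 = π + 2β = 174.6682°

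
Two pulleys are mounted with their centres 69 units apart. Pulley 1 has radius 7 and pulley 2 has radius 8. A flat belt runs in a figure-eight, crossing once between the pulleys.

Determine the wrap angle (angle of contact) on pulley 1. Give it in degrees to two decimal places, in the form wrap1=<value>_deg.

wrap1=205.11_deg

crossed belt: β = asin((r1+r2)/C) = asin(15/69) = 12.5559°
wrap1 = wrap2 = π + 2β = 205.1117°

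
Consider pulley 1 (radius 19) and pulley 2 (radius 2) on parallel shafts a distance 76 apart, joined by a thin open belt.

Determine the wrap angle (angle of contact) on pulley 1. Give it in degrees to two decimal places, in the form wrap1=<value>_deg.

wrap1=205.85_deg

open belt: β = asin((r2−r1)/C) = asin(-17/76) = -12.9255°
wrap1 = π − 2β = 205.8510°
wrap2 = π + 2β = 154.1490°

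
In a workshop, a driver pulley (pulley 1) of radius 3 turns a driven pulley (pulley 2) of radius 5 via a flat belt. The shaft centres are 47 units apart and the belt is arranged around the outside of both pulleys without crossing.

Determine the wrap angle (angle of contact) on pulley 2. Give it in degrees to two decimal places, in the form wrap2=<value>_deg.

open belt: β = asin((r2−r1)/C) = asin(2/47) = 2.4389°
wrap1 = π − 2β = 175.1223°
wrap2 = π + 2β = 184.8777°

wrap2=184.88_deg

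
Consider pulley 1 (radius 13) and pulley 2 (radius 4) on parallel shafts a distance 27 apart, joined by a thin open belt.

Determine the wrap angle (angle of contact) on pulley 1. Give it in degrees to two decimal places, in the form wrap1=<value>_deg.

wrap1=218.94_deg

open belt: β = asin((r2−r1)/C) = asin(-9/27) = -19.4712°
wrap1 = π − 2β = 218.9424°
wrap2 = π + 2β = 141.0576°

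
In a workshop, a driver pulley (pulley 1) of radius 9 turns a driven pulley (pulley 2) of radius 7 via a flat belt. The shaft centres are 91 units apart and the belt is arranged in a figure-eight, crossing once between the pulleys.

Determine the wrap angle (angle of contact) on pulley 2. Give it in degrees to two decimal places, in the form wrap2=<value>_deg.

crossed belt: β = asin((r1+r2)/C) = asin(16/91) = 10.1266°
wrap1 = wrap2 = π + 2β = 200.2532°

wrap2=200.25_deg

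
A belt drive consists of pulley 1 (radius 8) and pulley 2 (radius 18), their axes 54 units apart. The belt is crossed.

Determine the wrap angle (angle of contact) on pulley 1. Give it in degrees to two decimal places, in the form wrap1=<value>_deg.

crossed belt: β = asin((r1+r2)/C) = asin(26/54) = 28.7822°
wrap1 = wrap2 = π + 2β = 237.5644°

wrap1=237.56_deg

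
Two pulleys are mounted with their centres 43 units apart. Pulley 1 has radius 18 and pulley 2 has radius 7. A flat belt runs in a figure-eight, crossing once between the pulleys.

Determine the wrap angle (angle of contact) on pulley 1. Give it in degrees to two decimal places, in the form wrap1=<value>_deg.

wrap1=251.10_deg

crossed belt: β = asin((r1+r2)/C) = asin(25/43) = 35.5487°
wrap1 = wrap2 = π + 2β = 251.0975°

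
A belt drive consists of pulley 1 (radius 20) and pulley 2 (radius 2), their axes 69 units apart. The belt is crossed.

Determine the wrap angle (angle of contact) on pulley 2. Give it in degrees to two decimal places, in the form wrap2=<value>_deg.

wrap2=217.19_deg

crossed belt: β = asin((r1+r2)/C) = asin(22/69) = 18.5928°
wrap1 = wrap2 = π + 2β = 217.1856°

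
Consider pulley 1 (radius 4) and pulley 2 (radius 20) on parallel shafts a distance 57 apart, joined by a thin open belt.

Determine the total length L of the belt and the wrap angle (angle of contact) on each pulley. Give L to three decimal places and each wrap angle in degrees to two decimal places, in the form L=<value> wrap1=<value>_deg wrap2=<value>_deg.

L=193.920 wrap1=147.40_deg wrap2=212.60_deg

open belt: β = asin((r2−r1)/C) = asin(16/57) = 16.3021°
wrap1 = π − 2β = 147.3958°
wrap2 = π + 2β = 212.6042°
tangent length = C·cosβ = 54.7083
L = r1·wrap1 + r2·wrap2 + 2·C·cosβ = 4·2.5725 + 20·3.7106 + 2·54.7083 = 193.9197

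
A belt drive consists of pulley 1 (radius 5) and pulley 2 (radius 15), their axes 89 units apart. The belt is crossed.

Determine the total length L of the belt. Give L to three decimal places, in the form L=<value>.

crossed belt: β = asin((r1+r2)/C) = asin(20/89) = 12.9864°
wrap1 = wrap2 = π + 2β = 205.9727°
tangent length = C·cosβ = 86.7237
L = (r1+r2)·wrap + 2·C·cosβ = 20·3.5949 + 2·86.7237 = 245.3454

L=245.345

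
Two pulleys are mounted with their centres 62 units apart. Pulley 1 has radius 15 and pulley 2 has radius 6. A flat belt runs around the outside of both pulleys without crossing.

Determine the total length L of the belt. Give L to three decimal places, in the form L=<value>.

L=191.282

open belt: β = asin((r2−r1)/C) = asin(-9/62) = -8.3466°
wrap1 = π − 2β = 196.6932°
wrap2 = π + 2β = 163.3068°
tangent length = C·cosβ = 61.3433
L = r1·wrap1 + r2·wrap2 + 2·C·cosβ = 15·3.4329 + 6·2.8502 + 2·61.3433 = 191.2822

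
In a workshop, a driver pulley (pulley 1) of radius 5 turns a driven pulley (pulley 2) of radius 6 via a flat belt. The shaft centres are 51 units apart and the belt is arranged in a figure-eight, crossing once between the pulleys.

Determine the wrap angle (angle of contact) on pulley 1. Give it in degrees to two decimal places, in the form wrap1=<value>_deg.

wrap1=204.91_deg

crossed belt: β = asin((r1+r2)/C) = asin(11/51) = 12.4558°
wrap1 = wrap2 = π + 2β = 204.9116°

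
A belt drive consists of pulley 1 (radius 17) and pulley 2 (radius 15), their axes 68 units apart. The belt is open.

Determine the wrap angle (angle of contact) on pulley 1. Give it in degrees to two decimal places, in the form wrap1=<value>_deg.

wrap1=183.37_deg

open belt: β = asin((r2−r1)/C) = asin(-2/68) = -1.6854°
wrap1 = π − 2β = 183.3708°
wrap2 = π + 2β = 176.6292°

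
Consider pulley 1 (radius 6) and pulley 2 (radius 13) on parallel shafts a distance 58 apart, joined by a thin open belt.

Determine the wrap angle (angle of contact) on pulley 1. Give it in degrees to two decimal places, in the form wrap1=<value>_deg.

wrap1=166.14_deg

open belt: β = asin((r2−r1)/C) = asin(7/58) = 6.9319°
wrap1 = π − 2β = 166.1362°
wrap2 = π + 2β = 193.8638°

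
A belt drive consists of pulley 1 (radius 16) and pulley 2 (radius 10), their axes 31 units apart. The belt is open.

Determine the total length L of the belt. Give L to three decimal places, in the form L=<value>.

L=144.846

open belt: β = asin((r2−r1)/C) = asin(-6/31) = -11.1599°
wrap1 = π − 2β = 202.3199°
wrap2 = π + 2β = 157.6801°
tangent length = C·cosβ = 30.4138
L = r1·wrap1 + r2·wrap2 + 2·C·cosβ = 16·3.5311 + 10·2.7520 + 2·30.4138 = 144.8464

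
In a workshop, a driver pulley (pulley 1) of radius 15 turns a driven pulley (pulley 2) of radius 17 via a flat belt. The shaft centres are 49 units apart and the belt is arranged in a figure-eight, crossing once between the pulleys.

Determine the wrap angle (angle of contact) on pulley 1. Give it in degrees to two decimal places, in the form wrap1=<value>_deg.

wrap1=261.55_deg

crossed belt: β = asin((r1+r2)/C) = asin(32/49) = 40.7728°
wrap1 = wrap2 = π + 2β = 261.5456°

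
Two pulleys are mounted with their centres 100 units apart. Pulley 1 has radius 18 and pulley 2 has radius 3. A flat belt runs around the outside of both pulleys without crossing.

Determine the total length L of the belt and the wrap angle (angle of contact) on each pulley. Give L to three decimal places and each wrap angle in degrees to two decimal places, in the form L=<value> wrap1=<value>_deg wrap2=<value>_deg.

L=268.228 wrap1=197.25_deg wrap2=162.75_deg

open belt: β = asin((r2−r1)/C) = asin(-15/100) = -8.6269°
wrap1 = π − 2β = 197.2539°
wrap2 = π + 2β = 162.7461°
tangent length = C·cosβ = 98.8686
L = r1·wrap1 + r2·wrap2 + 2·C·cosβ = 18·3.4427 + 3·2.8405 + 2·98.8686 = 268.2277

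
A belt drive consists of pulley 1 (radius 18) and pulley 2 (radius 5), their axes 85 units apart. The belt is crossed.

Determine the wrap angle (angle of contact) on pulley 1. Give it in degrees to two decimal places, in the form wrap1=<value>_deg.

wrap1=211.40_deg

crossed belt: β = asin((r1+r2)/C) = asin(23/85) = 15.6993°
wrap1 = wrap2 = π + 2β = 211.3985°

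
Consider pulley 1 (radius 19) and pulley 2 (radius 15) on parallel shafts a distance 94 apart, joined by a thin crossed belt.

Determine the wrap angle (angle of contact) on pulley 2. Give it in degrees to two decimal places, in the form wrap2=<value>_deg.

crossed belt: β = asin((r1+r2)/C) = asin(34/94) = 21.2048°
wrap1 = wrap2 = π + 2β = 222.4095°

wrap2=222.41_deg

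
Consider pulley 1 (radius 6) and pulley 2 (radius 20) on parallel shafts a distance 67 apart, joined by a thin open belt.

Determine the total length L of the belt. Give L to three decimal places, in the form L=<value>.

open belt: β = asin((r2−r1)/C) = asin(14/67) = 12.0611°
wrap1 = π − 2β = 155.8777°
wrap2 = π + 2β = 204.1223°
tangent length = C·cosβ = 65.5210
L = r1·wrap1 + r2·wrap2 + 2·C·cosβ = 6·2.7206 + 20·3.5626 + 2·65.5210 = 218.6176

L=218.618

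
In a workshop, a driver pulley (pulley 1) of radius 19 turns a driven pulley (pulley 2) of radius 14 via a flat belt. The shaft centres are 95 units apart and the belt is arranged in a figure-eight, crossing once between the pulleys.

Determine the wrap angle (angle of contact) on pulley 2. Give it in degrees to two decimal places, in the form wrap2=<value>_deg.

crossed belt: β = asin((r1+r2)/C) = asin(33/95) = 20.3264°
wrap1 = wrap2 = π + 2β = 220.6529°

wrap2=220.65_deg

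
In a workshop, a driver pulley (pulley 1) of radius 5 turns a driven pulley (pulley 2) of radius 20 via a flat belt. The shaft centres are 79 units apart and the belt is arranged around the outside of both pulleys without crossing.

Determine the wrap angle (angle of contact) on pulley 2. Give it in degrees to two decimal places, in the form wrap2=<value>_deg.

open belt: β = asin((r2−r1)/C) = asin(15/79) = 10.9454°
wrap1 = π − 2β = 158.1092°
wrap2 = π + 2β = 201.8908°

wrap2=201.89_deg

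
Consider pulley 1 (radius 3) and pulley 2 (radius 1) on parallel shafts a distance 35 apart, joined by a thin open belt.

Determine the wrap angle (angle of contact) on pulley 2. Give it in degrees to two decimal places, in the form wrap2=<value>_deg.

open belt: β = asin((r2−r1)/C) = asin(-2/35) = -3.2758°
wrap1 = π − 2β = 186.5517°
wrap2 = π + 2β = 173.4483°

wrap2=173.45_deg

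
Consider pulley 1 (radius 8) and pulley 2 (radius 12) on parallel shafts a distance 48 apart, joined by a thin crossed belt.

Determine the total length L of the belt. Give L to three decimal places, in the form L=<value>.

crossed belt: β = asin((r1+r2)/C) = asin(20/48) = 24.6243°
wrap1 = wrap2 = π + 2β = 229.2486°
tangent length = C·cosβ = 43.6348
L = (r1+r2)·wrap + 2·C·cosβ = 20·4.0011 + 2·43.6348 = 167.2926

L=167.293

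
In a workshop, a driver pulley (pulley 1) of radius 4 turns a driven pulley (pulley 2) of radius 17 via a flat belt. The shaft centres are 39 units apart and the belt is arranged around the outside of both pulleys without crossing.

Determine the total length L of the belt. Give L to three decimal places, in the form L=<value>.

open belt: β = asin((r2−r1)/C) = asin(13/39) = 19.4712°
wrap1 = π − 2β = 141.0576°
wrap2 = π + 2β = 218.9424°
tangent length = C·cosβ = 36.7696
L = r1·wrap1 + r2·wrap2 + 2·C·cosβ = 4·2.4619 + 17·3.8213 + 2·36.7696 = 148.3483

L=148.348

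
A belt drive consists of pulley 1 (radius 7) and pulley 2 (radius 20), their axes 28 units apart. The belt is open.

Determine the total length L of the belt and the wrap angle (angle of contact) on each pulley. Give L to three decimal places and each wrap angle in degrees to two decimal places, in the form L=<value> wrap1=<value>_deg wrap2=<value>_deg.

open belt: β = asin((r2−r1)/C) = asin(13/28) = 27.6640°
wrap1 = π − 2β = 124.6720°
wrap2 = π + 2β = 235.3280°
tangent length = C·cosβ = 24.7992
L = r1·wrap1 + r2·wrap2 + 2·C·cosβ = 7·2.1759 + 20·4.1072 + 2·24.7992 = 146.9749

L=146.975 wrap1=124.67_deg wrap2=235.33_deg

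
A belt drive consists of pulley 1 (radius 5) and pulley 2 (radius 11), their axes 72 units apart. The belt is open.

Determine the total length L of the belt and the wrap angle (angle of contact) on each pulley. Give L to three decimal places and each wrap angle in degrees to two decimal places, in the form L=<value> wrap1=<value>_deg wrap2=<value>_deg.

L=194.766 wrap1=170.44_deg wrap2=189.56_deg

open belt: β = asin((r2−r1)/C) = asin(6/72) = 4.7802°
wrap1 = π − 2β = 170.4396°
wrap2 = π + 2β = 189.5604°
tangent length = C·cosβ = 71.7496
L = r1·wrap1 + r2·wrap2 + 2·C·cosβ = 5·2.9747 + 11·3.3085 + 2·71.7496 = 194.7658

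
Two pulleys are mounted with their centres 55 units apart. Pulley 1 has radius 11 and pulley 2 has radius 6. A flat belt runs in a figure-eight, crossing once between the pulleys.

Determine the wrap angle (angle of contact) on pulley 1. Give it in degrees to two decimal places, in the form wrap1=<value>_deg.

wrap1=216.01_deg

crossed belt: β = asin((r1+r2)/C) = asin(17/55) = 18.0045°
wrap1 = wrap2 = π + 2β = 216.0089°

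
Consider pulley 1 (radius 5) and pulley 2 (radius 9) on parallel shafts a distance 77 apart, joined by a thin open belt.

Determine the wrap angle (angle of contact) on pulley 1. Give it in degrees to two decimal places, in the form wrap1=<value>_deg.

wrap1=174.04_deg

open belt: β = asin((r2−r1)/C) = asin(4/77) = 2.9777°
wrap1 = π − 2β = 174.0445°
wrap2 = π + 2β = 185.9555°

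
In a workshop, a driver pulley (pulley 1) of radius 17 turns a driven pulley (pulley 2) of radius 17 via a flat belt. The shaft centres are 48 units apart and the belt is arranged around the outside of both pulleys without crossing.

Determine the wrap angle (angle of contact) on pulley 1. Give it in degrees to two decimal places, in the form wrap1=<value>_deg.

wrap1=180.00_deg

open belt: β = asin((r2−r1)/C) = asin(0/48) = 0.0000°
wrap1 = π − 2β = 180.0000°
wrap2 = π + 2β = 180.0000°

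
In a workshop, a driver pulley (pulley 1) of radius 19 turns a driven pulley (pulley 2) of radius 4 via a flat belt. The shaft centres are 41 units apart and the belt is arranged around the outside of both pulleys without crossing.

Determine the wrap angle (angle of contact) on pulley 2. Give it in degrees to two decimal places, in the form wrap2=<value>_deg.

open belt: β = asin((r2−r1)/C) = asin(-15/41) = -21.4601°
wrap1 = π − 2β = 222.9203°
wrap2 = π + 2β = 137.0797°

wrap2=137.08_deg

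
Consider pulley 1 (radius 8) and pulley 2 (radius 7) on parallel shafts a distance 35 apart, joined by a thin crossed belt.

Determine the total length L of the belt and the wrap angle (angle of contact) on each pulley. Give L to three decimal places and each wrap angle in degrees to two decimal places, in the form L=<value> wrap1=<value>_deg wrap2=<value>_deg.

L=123.657 wrap1=230.75_deg wrap2=230.75_deg

crossed belt: β = asin((r1+r2)/C) = asin(15/35) = 25.3769°
wrap1 = wrap2 = π + 2β = 230.7539°
tangent length = C·cosβ = 31.6228
L = (r1+r2)·wrap + 2·C·cosβ = 15·4.0274 + 2·31.6228 = 123.6568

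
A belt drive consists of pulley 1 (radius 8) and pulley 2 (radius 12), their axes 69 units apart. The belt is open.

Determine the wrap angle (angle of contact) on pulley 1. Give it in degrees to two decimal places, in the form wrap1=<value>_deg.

wrap1=173.35_deg

open belt: β = asin((r2−r1)/C) = asin(4/69) = 3.3234°
wrap1 = π − 2β = 173.3533°
wrap2 = π + 2β = 186.6467°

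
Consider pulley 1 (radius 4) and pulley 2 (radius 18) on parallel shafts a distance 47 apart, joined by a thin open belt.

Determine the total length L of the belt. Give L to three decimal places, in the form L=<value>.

open belt: β = asin((r2−r1)/C) = asin(14/47) = 17.3299°
wrap1 = π − 2β = 145.3403°
wrap2 = π + 2β = 214.6597°
tangent length = C·cosβ = 44.8665
L = r1·wrap1 + r2·wrap2 + 2·C·cosβ = 4·2.5367 + 18·3.7465 + 2·44.8665 = 167.3169

L=167.317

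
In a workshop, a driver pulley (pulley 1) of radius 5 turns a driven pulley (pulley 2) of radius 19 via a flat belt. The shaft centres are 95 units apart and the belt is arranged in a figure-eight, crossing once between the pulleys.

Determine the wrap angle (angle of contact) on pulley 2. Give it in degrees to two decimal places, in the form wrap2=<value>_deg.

wrap2=209.27_deg

crossed belt: β = asin((r1+r2)/C) = asin(24/95) = 14.6333°
wrap1 = wrap2 = π + 2β = 209.2666°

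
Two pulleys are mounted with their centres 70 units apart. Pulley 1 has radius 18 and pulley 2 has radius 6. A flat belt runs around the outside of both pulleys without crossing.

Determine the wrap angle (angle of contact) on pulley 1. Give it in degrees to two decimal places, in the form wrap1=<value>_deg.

open belt: β = asin((r2−r1)/C) = asin(-12/70) = -9.8709°
wrap1 = π − 2β = 199.7418°
wrap2 = π + 2β = 160.2582°

wrap1=199.74_deg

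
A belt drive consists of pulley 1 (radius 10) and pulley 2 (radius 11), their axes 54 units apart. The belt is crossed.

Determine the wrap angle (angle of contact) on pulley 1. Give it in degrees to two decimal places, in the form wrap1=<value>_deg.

wrap1=225.77_deg

crossed belt: β = asin((r1+r2)/C) = asin(21/54) = 22.8854°
wrap1 = wrap2 = π + 2β = 225.7708°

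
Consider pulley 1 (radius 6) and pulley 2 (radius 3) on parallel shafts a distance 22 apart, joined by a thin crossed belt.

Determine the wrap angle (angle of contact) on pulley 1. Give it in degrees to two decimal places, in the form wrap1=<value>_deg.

wrap1=228.30_deg

crossed belt: β = asin((r1+r2)/C) = asin(9/22) = 24.1477°
wrap1 = wrap2 = π + 2β = 228.2955°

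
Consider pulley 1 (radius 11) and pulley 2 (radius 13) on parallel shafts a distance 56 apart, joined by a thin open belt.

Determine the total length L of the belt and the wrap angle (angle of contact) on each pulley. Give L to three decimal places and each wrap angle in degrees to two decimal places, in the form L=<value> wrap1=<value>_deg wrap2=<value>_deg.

L=187.470 wrap1=175.91_deg wrap2=184.09_deg

open belt: β = asin((r2−r1)/C) = asin(2/56) = 2.0467°
wrap1 = π − 2β = 175.9066°
wrap2 = π + 2β = 184.0934°
tangent length = C·cosβ = 55.9643
L = r1·wrap1 + r2·wrap2 + 2·C·cosβ = 11·3.0701 + 13·3.2130 + 2·55.9643 = 187.4697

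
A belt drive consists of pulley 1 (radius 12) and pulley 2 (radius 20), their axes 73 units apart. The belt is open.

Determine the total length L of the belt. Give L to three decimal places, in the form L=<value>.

L=247.409

open belt: β = asin((r2−r1)/C) = asin(8/73) = 6.2916°
wrap1 = π − 2β = 167.4167°
wrap2 = π + 2β = 192.5833°
tangent length = C·cosβ = 72.5603
L = r1·wrap1 + r2·wrap2 + 2·C·cosβ = 12·2.9220 + 20·3.3612 + 2·72.5603 = 247.4086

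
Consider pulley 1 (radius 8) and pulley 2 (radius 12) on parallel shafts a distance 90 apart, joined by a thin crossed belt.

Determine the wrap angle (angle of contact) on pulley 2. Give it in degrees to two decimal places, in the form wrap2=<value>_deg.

crossed belt: β = asin((r1+r2)/C) = asin(20/90) = 12.8396°
wrap1 = wrap2 = π + 2β = 205.6792°

wrap2=205.68_deg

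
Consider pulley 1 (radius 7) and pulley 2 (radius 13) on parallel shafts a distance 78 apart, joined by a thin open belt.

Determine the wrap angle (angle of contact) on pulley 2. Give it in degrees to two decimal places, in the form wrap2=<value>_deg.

wrap2=188.82_deg

open belt: β = asin((r2−r1)/C) = asin(6/78) = 4.4117°
wrap1 = π − 2β = 171.1765°
wrap2 = π + 2β = 188.8235°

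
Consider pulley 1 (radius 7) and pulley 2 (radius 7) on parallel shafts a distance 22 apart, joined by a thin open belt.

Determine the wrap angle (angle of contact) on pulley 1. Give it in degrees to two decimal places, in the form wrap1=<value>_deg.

wrap1=180.00_deg

open belt: β = asin((r2−r1)/C) = asin(0/22) = 0.0000°
wrap1 = π − 2β = 180.0000°
wrap2 = π + 2β = 180.0000°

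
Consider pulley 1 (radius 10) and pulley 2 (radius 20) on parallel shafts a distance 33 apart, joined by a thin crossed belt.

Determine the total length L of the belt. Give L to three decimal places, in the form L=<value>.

crossed belt: β = asin((r1+r2)/C) = asin(30/33) = 65.3800°
wrap1 = wrap2 = π + 2β = 310.7600°
tangent length = C·cosβ = 13.7477
L = (r1+r2)·wrap + 2·C·cosβ = 30·5.4238 + 2·13.7477 = 190.2090

L=190.209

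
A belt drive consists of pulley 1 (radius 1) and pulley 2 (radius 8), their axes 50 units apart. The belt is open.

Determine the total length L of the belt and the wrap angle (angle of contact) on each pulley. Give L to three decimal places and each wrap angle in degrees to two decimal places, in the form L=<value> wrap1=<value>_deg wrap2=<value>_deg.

L=129.256 wrap1=163.90_deg wrap2=196.10_deg

open belt: β = asin((r2−r1)/C) = asin(7/50) = 8.0478°
wrap1 = π − 2β = 163.9043°
wrap2 = π + 2β = 196.0957°
tangent length = C·cosβ = 49.5076
L = r1·wrap1 + r2·wrap2 + 2·C·cosβ = 1·2.8607 + 8·3.4225 + 2·49.5076 = 129.2559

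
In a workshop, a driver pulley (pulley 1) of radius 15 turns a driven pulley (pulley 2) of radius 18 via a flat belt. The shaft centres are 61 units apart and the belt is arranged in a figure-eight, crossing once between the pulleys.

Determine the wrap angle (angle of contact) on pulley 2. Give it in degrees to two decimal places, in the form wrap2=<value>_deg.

crossed belt: β = asin((r1+r2)/C) = asin(33/61) = 32.7506°
wrap1 = wrap2 = π + 2β = 245.5012°

wrap2=245.50_deg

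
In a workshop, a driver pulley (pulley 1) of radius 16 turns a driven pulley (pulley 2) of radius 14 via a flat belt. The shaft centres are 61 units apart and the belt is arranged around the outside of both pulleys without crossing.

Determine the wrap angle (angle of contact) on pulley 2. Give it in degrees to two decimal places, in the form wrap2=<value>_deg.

open belt: β = asin((r2−r1)/C) = asin(-2/61) = -1.8789°
wrap1 = π − 2β = 183.7578°
wrap2 = π + 2β = 176.2422°

wrap2=176.24_deg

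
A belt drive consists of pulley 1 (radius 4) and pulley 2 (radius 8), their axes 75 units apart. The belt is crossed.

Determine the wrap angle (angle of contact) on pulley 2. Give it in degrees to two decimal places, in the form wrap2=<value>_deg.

wrap2=198.41_deg

crossed belt: β = asin((r1+r2)/C) = asin(12/75) = 9.2069°
wrap1 = wrap2 = π + 2β = 198.4138°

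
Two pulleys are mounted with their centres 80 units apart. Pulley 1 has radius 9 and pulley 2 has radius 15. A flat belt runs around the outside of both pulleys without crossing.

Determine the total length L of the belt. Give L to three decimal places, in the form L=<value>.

open belt: β = asin((r2−r1)/C) = asin(6/80) = 4.3012°
wrap1 = π − 2β = 171.3976°
wrap2 = π + 2β = 188.6024°
tangent length = C·cosβ = 79.7747
L = r1·wrap1 + r2·wrap2 + 2·C·cosβ = 9·2.9915 + 15·3.2917 + 2·79.7747 = 235.8484

L=235.848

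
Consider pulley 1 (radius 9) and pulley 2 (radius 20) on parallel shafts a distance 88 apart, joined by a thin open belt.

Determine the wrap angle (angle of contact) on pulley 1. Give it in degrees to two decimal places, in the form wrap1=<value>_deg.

wrap1=165.64_deg

open belt: β = asin((r2−r1)/C) = asin(11/88) = 7.1808°
wrap1 = π − 2β = 165.6385°
wrap2 = π + 2β = 194.3615°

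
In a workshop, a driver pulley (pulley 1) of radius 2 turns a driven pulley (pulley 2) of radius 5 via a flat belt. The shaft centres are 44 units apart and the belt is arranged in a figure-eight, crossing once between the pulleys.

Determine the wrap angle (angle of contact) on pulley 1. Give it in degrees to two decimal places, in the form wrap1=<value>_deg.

wrap1=198.31_deg

crossed belt: β = asin((r1+r2)/C) = asin(7/44) = 9.1541°
wrap1 = wrap2 = π + 2β = 198.3083°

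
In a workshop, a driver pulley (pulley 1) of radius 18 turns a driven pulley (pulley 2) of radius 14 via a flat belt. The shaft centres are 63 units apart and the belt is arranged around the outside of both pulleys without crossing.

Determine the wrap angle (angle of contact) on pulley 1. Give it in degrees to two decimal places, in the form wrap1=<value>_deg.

wrap1=187.28_deg

open belt: β = asin((r2−r1)/C) = asin(-4/63) = -3.6403°
wrap1 = π − 2β = 187.2806°
wrap2 = π + 2β = 172.7194°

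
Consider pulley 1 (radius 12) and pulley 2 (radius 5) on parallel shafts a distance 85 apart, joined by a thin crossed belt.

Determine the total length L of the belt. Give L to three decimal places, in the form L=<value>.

L=226.819

crossed belt: β = asin((r1+r2)/C) = asin(17/85) = 11.5370°
wrap1 = wrap2 = π + 2β = 203.0739°
tangent length = C·cosβ = 83.2827
L = (r1+r2)·wrap + 2·C·cosβ = 17·3.5443 + 2·83.2827 = 226.8185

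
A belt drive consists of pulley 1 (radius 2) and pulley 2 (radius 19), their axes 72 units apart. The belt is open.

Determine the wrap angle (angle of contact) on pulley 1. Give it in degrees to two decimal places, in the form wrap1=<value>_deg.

open belt: β = asin((r2−r1)/C) = asin(17/72) = 13.6571°
wrap1 = π − 2β = 152.6857°
wrap2 = π + 2β = 207.3143°

wrap1=152.69_deg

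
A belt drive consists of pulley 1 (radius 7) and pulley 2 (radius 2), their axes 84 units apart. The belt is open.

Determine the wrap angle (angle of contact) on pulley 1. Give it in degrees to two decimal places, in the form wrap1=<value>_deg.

open belt: β = asin((r2−r1)/C) = asin(-5/84) = -3.4125°
wrap1 = π − 2β = 186.8250°
wrap2 = π + 2β = 173.1750°

wrap1=186.82_deg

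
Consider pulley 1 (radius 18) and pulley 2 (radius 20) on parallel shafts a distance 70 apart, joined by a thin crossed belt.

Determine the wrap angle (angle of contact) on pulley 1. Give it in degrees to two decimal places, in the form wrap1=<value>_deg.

wrap1=245.76_deg

crossed belt: β = asin((r1+r2)/C) = asin(38/70) = 32.8783°
wrap1 = wrap2 = π + 2β = 245.7567°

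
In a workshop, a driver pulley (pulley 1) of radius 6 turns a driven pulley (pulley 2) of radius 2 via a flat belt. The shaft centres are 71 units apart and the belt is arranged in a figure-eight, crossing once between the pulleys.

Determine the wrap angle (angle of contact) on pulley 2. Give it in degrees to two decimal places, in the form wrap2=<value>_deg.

crossed belt: β = asin((r1+r2)/C) = asin(8/71) = 6.4696°
wrap1 = wrap2 = π + 2β = 192.9392°

wrap2=192.94_deg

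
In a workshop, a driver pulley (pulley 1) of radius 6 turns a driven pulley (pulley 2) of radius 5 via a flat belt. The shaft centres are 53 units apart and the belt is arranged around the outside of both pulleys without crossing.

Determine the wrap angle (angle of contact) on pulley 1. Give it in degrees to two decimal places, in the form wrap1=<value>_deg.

wrap1=182.16_deg

open belt: β = asin((r2−r1)/C) = asin(-1/53) = -1.0811°
wrap1 = π − 2β = 182.1622°
wrap2 = π + 2β = 177.8378°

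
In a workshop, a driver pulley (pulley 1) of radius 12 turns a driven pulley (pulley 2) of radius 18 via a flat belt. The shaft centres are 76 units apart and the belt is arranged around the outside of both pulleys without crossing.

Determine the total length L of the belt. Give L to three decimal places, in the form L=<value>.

open belt: β = asin((r2−r1)/C) = asin(6/76) = 4.5281°
wrap1 = π − 2β = 170.9439°
wrap2 = π + 2β = 189.0561°
tangent length = C·cosβ = 75.7628
L = r1·wrap1 + r2·wrap2 + 2·C·cosβ = 12·2.9835 + 18·3.2997 + 2·75.7628 = 246.7217

L=246.722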